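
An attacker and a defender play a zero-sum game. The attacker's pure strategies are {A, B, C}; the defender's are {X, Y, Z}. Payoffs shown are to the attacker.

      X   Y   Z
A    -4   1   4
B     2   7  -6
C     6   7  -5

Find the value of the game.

4/19

Row minima: A → -4, B → -6, C → -5; maximin = -4.
Column maxima: X → 6, Y → 7, Z → 4; minimax = 4.
-4 ≠ 4, so there is no saddle point; optimal play is mixed.
Y is strictly dominated by X (it gives the attacker strictly more in every row), so the defender never plays it.
With Y eliminated, B is strictly dominated by C (C gives the attacker strictly more in every remaining column), so the attacker never plays it.
On the remaining 2×2 (A, C vs X, Z):
Let the attacker play A with probability p. Expected payoff against X: (-4)p + 6(1−p) = −10p + 6; against Z: 4p + (-5)(1−p) = 9p − 5.
Setting these equal: −10p + 6 = 9p − 5 ⇒ −19p = -11 ⇒ p = 11/19, and the value is (-10)·(11/19) + 6 = 4/19.
For the defender: with q = P(X), equating A's and C's payoffs gives −8q + 4 = 11q − 5 ⇒ q = 9/19.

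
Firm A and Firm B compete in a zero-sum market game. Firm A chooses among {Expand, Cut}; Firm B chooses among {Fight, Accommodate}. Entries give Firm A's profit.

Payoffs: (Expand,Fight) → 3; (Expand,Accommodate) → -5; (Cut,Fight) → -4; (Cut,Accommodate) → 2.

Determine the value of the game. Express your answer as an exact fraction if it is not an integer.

-1

Row minima: Expand → -5, Cut → -4; maximin = -4.
Column maxima: Fight → 3, Accommodate → 2; minimax = 2.
-4 ≠ 2, so there is no saddle point; optimal play is mixed.
Let Firm A play Expand with probability p. Expected payoff against Fight: 3p + (-4)(1−p) = 7p − 4; against Accommodate: (-5)p + 2(1−p) = −7p + 2.
Setting these equal: 7p − 4 = −7p + 2 ⇒ 14p = 6 ⇒ p = 3/7, and the value is (7)·(3/7) − 4 = -1.
For Firm B: with q = P(Fight), equating Expand's and Cut's payoffs gives 8q − 5 = −6q + 2 ⇒ q = 1/2.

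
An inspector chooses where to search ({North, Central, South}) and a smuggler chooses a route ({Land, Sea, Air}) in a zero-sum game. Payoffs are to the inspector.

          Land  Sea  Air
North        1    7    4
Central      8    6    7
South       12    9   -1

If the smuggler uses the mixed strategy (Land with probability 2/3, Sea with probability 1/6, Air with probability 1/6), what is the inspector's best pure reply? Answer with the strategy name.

Expected payoff of North: (2/3)·1 + (1/6)·7 + (1/6)·4 = 5/2.
Expected payoff of Central: (2/3)·8 + (1/6)·6 + (1/6)·7 = 15/2.
Expected payoff of South: (2/3)·12 + (1/6)·9 + (1/6)·(-1) = 28/3.
The largest is 28/3, so the inspector's best response is South.

South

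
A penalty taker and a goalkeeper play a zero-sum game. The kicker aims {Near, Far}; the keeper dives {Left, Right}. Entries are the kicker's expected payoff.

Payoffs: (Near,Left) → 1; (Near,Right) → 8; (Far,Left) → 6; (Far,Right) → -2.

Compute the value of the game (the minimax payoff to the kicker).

Row minima: Near → 1, Far → -2; maximin = 1.
Column maxima: Left → 6, Right → 8; minimax = 6.
1 ≠ 6, so there is no saddle point; optimal play is mixed.
Let the kicker play Near with probability p. Expected payoff against Left: 1p + 6(1−p) = −5p + 6; against Right: 8p + (-2)(1−p) = 10p − 2.
Setting these equal: −5p + 6 = 10p − 2 ⇒ −15p = -8 ⇒ p = 8/15, and the value is (-5)·(8/15) + 6 = 10/3.
For the keeper: with q = P(Left), equating Near's and Far's payoffs gives −7q + 8 = 8q − 2 ⇒ q = 2/3.

10/3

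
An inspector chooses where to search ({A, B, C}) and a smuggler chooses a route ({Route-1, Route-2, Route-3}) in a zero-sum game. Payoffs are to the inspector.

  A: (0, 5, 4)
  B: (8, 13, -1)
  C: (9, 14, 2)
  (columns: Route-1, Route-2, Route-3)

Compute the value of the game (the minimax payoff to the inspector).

36/11

Row minima: A → 0, B → -1, C → 2; maximin = 2.
Column maxima: Route-1 → 9, Route-2 → 14, Route-3 → 4; minimax = 4.
2 ≠ 4, so there is no saddle point; optimal play is mixed.
B is strictly dominated by C, so the inspector never plays it.
Route-2 is strictly dominated by Route-1 (it gives the inspector strictly more in every row), so the smuggler never plays it.
On the remaining 2×2 (A, C vs Route-1, Route-3):
Let the inspector play A with probability p. Expected payoff against Route-1: 0p + 9(1−p) = −9p + 9; against Route-3: 4p + 2(1−p) = 2p + 2.
Setting these equal: −9p + 9 = 2p + 2 ⇒ −11p = -7 ⇒ p = 7/11, and the value is (-9)·(7/11) + 9 = 36/11.
For the smuggler: with q = P(Route-1), equating A's and C's payoffs gives −4q + 4 = 7q + 2 ⇒ q = 2/11.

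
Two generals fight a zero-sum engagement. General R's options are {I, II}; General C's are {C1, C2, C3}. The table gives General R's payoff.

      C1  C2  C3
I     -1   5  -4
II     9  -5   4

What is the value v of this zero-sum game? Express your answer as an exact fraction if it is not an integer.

0

Row minima: I → -4, II → -5; maximin = -4.
Column maxima: C1 → 9, C2 → 5, C3 → 4; minimax = 4.
-4 ≠ 4, so there is no saddle point; optimal play is mixed.
C1 is strictly dominated by C3 (it gives General R strictly more in every row), so General C never plays it.
On the remaining 2×2 (I, II vs C2, C3):
Let General R play I with probability p. Expected payoff against C2: 5p + (-5)(1−p) = 10p − 5; against C3: (-4)p + 4(1−p) = −8p + 4.
Setting these equal: 10p − 5 = −8p + 4 ⇒ 18p = 9 ⇒ p = 1/2, and the value is (10)·(1/2) − 5 = 0.
For General C: with q = P(C2), equating I's and II's payoffs gives 9q − 4 = −9q + 4 ⇒ q = 4/9.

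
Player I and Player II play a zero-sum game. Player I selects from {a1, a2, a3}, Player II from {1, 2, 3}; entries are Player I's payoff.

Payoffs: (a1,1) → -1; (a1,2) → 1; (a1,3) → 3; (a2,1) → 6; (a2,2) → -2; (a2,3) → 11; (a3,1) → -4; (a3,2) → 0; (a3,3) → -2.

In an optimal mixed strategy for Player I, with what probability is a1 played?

Row minima: a1 → -1, a2 → -2, a3 → -4; maximin = -1.
Column maxima: 1 → 6, 2 → 1, 3 → 11; minimax = 1.
-1 ≠ 1, so there is no saddle point; optimal play is mixed.
a3 is strictly dominated by a1, so Player I never plays it.
3 is strictly dominated by 1 (it gives Player I strictly more in every row), so Player II never plays it.
On the remaining 2×2 (a1, a2 vs 1, 2):
Let Player I play a1 with probability p. Expected payoff against 1: (-1)p + 6(1−p) = −7p + 6; against 2: 1p + (-2)(1−p) = 3p − 2.
Setting these equal: −7p + 6 = 3p − 2 ⇒ −10p = -8 ⇒ p = 4/5, and the value is (-7)·(4/5) + 6 = 2/5.
For Player II: with q = P(1), equating a1's and a2's payoffs gives −2q + 1 = 8q − 2 ⇒ q = 3/10.

4/5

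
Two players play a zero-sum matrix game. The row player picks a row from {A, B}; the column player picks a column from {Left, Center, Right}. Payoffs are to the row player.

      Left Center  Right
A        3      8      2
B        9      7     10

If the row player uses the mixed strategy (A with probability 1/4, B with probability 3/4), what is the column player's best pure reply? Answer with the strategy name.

If the column player plays Left, the row player's expected payoff is (1/4)·3 + (3/4)·9 = 15/2.
If the column player plays Center, the row player's expected payoff is (1/4)·8 + (3/4)·7 = 29/4.
If the column player plays Right, the row player's expected payoff is (1/4)·2 + (3/4)·10 = 8.
The column player minimizes the row player's payoff; the smallest is 29/4, so the best response is Center.

Center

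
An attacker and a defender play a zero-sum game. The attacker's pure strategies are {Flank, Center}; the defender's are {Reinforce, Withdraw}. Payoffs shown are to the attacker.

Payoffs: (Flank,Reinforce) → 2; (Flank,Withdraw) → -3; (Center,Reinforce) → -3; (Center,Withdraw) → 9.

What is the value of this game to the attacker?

Row minima: Flank → -3, Center → -3; maximin = -3.
Column maxima: Reinforce → 2, Withdraw → 9; minimax = 2.
-3 ≠ 2, so there is no saddle point; optimal play is mixed.
Let the attacker play Flank with probability p. Expected payoff against Reinforce: 2p + (-3)(1−p) = 5p − 3; against Withdraw: (-3)p + 9(1−p) = −12p + 9.
Setting these equal: 5p − 3 = −12p + 9 ⇒ 17p = 12 ⇒ p = 12/17, and the value is (5)·(12/17) − 3 = 9/17.
For the defender: with q = P(Reinforce), equating Flank's and Center's payoffs gives 5q − 3 = −12q + 9 ⇒ q = 12/17.

9/17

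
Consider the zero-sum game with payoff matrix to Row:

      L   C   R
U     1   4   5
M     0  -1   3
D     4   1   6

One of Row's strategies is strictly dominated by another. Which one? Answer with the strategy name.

M

U gives a strictly higher payoff than M against every column: 1 > 0, 4 > -1, 5 > 3.
So M is strictly dominated and Row never plays it.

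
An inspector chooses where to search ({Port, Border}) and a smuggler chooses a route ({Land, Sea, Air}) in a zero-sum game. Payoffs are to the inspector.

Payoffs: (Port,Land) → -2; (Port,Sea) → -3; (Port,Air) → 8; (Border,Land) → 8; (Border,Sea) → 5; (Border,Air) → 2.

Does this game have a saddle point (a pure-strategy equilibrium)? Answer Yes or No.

No

Row minima: Port → -3, Border → 2; maximin = 2.
Column maxima: Land → 8, Sea → 5, Air → 8; minimax = 5.
2 ≠ 5, so no pure-strategy equilibrium exists.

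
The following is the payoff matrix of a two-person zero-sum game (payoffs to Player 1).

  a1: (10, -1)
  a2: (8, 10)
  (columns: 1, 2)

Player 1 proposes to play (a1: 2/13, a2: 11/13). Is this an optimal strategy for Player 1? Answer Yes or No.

Yes

Against 1 this mix gives (2/13)·10 + (11/13)·8 = 108/13.
Against 2 this mix gives (2/13)·(-1) + (11/13)·10 = 108/13.
All of Player 2's active replies (1, 2) yield 108/13, and no column does worse for Player 1. The mix makes Player 2 indifferent and guarantees 108/13, so it is optimal.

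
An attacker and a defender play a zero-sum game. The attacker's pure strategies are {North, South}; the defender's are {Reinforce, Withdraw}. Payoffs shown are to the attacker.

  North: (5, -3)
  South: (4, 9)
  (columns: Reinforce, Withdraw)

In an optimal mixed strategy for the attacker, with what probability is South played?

8/13

Row minima: North → -3, South → 4; maximin = 4.
Column maxima: Reinforce → 5, Withdraw → 9; minimax = 5.
4 ≠ 5, so there is no saddle point; optimal play is mixed.
Let the attacker play North with probability p. Expected payoff against Reinforce: 5p + 4(1−p) = p + 4; against Withdraw: (-3)p + 9(1−p) = −12p + 9.
Setting these equal: p + 4 = −12p + 9 ⇒ 13p = 5 ⇒ p = 5/13, and the value is (1)·(5/13) + 4 = 57/13.
For the defender: with q = P(Reinforce), equating North's and South's payoffs gives 8q − 3 = −5q + 9 ⇒ q = 12/13.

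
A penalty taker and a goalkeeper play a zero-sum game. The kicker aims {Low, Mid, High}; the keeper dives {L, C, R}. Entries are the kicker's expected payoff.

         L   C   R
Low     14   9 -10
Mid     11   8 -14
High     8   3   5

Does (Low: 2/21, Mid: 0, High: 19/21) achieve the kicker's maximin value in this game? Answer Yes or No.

Against L this mix gives (2/21)·14 + (19/21)·8 = 60/7.
Against C this mix gives (2/21)·9 + (19/21)·3 = 25/7.
Against R this mix gives (2/21)·(-10) + (19/21)·5 = 25/7.
All of the keeper's active replies (C, R) yield 25/7, and no column does worse for the kicker. The mix makes the keeper indifferent and guarantees 25/7, so it is optimal.

Yes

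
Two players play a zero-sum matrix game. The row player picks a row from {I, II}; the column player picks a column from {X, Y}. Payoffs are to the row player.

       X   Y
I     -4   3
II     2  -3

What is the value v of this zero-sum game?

-1/2

Row minima: I → -4, II → -3; maximin = -3.
Column maxima: X → 2, Y → 3; minimax = 2.
-3 ≠ 2, so there is no saddle point; optimal play is mixed.
Let the row player play I with probability p. Expected payoff against X: (-4)p + 2(1−p) = −6p + 2; against Y: 3p + (-3)(1−p) = 6p − 3.
Setting these equal: −6p + 2 = 6p − 3 ⇒ −12p = -5 ⇒ p = 5/12, and the value is (-6)·(5/12) + 2 = -1/2.
For the column player: with q = P(X), equating I's and II's payoffs gives −7q + 3 = 5q − 3 ⇒ q = 1/2.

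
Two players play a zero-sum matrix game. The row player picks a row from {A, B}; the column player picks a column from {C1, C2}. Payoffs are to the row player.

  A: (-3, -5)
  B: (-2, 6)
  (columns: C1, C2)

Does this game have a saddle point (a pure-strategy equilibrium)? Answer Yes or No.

Row minima: A → -5, B → -2; maximin = -2.
Column maxima: C1 → -2, C2 → 6; minimax = -2.
maximin = minimax = -2, so a saddle point exists.

Yes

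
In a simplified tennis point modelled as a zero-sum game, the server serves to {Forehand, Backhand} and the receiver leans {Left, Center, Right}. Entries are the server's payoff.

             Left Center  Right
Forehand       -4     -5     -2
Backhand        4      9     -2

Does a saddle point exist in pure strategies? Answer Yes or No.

Row minima: Forehand → -5, Backhand → -2; maximin = -2.
Column maxima: Left → 4, Center → 9, Right → -2; minimax = -2.
maximin = minimax = -2, so a saddle point exists.

Yes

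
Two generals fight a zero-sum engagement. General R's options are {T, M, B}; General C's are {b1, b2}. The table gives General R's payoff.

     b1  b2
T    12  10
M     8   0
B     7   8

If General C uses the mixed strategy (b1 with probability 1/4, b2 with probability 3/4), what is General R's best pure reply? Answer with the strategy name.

Expected payoff of T: (1/4)·12 + (3/4)·10 = 21/2.
Expected payoff of M: (1/4)·8 + (3/4)·0 = 2.
Expected payoff of B: (1/4)·7 + (3/4)·8 = 31/4.
The largest is 21/2, so General R's best response is T.

T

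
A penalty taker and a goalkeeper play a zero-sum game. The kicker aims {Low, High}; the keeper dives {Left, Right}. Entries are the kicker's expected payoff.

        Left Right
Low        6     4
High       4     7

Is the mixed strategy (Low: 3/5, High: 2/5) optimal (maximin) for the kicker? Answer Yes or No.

Against Left this mix gives (3/5)·6 + (2/5)·4 = 26/5.
Against Right this mix gives (3/5)·4 + (2/5)·7 = 26/5.
All of the keeper's active replies (Left, Right) yield 26/5, and no column does worse for the kicker. The mix makes the keeper indifferent and guarantees 26/5, so it is optimal.

Yes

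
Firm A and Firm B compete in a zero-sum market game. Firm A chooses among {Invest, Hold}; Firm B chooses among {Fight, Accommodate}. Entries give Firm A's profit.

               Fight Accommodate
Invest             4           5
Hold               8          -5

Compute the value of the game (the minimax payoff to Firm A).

30/7

Row minima: Invest → 4, Hold → -5; maximin = 4.
Column maxima: Fight → 8, Accommodate → 5; minimax = 5.
4 ≠ 5, so there is no saddle point; optimal play is mixed.
Let Firm A play Invest with probability p. Expected payoff against Fight: 4p + 8(1−p) = −4p + 8; against Accommodate: 5p + (-5)(1−p) = 10p − 5.
Setting these equal: −4p + 8 = 10p − 5 ⇒ −14p = -13 ⇒ p = 13/14, and the value is (-4)·(13/14) + 8 = 30/7.
For Firm B: with q = P(Fight), equating Invest's and Hold's payoffs gives −q + 5 = 13q − 5 ⇒ q = 5/7.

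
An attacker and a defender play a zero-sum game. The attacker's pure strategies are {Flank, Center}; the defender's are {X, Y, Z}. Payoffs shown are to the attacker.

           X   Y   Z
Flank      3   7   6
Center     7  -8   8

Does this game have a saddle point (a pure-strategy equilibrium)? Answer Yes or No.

No

Row minima: Flank → 3, Center → -8; maximin = 3.
Column maxima: X → 7, Y → 7, Z → 8; minimax = 7.
3 ≠ 7, so no pure-strategy equilibrium exists.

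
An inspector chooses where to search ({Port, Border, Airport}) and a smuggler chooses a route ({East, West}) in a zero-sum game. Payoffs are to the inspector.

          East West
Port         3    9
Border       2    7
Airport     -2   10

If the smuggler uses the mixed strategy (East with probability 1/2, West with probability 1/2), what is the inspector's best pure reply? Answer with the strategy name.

Expected payoff of Port: (1/2)·3 + (1/2)·9 = 6.
Expected payoff of Border: (1/2)·2 + (1/2)·7 = 9/2.
Expected payoff of Airport: (1/2)·(-2) + (1/2)·10 = 4.
The largest is 6, so the inspector's best response is Port.

Port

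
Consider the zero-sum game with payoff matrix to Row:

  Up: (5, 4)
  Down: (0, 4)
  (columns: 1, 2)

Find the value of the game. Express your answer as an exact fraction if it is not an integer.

4

Row minima: Up → 4, Down → 0; maximin = 4.
Column maxima: 1 → 5, 2 → 4; minimax = 4.
Since maximin = minimax = 4, there is a saddle point and the value is 4.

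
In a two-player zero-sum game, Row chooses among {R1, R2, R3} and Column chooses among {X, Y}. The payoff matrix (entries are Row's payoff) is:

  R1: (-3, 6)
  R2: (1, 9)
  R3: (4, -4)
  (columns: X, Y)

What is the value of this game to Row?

5/2

Row minima: R1 → -3, R2 → 1, R3 → -4; maximin = 1.
Column maxima: X → 4, Y → 9; minimax = 4.
1 ≠ 4, so there is no saddle point; optimal play is mixed.
R1 is strictly dominated by R2, so Row never plays it.
On the remaining 2×2 (R2, R3 vs X, Y):
Let Row play R2 with probability p. Expected payoff against X: 1p + 4(1−p) = −3p + 4; against Y: 9p + (-4)(1−p) = 13p − 4.
Setting these equal: −3p + 4 = 13p − 4 ⇒ −16p = -8 ⇒ p = 1/2, and the value is (-3)·(1/2) + 4 = 5/2.
For Column: with q = P(X), equating R2's and R3's payoffs gives −8q + 9 = 8q − 4 ⇒ q = 13/16.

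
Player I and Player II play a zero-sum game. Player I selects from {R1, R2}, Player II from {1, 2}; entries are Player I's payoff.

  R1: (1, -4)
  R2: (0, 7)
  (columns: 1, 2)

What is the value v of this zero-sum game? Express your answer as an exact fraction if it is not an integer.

Row minima: R1 → -4, R2 → 0; maximin = 0.
Column maxima: 1 → 1, 2 → 7; minimax = 1.
0 ≠ 1, so there is no saddle point; optimal play is mixed.
Let Player I play R1 with probability p. Expected payoff against 1: 1p + 0(1−p) = p; against 2: (-4)p + 7(1−p) = −11p + 7.
Setting these equal: p = −11p + 7 ⇒ 12p = 7 ⇒ p = 7/12, and the value is (1)·(7/12) = 7/12.
For Player II: with q = P(1), equating R1's and R2's payoffs gives 5q − 4 = −7q + 7 ⇒ q = 11/12.

7/12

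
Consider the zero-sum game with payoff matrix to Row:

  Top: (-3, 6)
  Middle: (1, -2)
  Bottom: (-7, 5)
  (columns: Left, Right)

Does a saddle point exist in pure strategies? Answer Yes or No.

No

Row minima: Top → -3, Middle → -2, Bottom → -7; maximin = -2.
Column maxima: Left → 1, Right → 6; minimax = 1.
-2 ≠ 1, so no pure-strategy equilibrium exists.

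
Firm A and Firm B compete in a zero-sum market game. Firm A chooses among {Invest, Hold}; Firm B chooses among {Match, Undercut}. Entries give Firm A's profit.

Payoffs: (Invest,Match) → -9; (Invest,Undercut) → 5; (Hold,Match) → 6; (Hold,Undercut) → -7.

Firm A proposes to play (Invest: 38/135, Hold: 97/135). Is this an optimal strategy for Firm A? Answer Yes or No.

No

Against Match this mix gives (38/135)·(-9) + (97/135)·6 = 16/9.
Against Undercut this mix gives (38/135)·5 + (97/135)·(-7) = -163/45.
Firm B will play Undercut, holding Firm A to -163/45. Shifting weight toward the row that does better against Undercut would raise this floor (the equalizing mix achieves -11/9 against both Undercut and Match), so the proposed strategy is not optimal.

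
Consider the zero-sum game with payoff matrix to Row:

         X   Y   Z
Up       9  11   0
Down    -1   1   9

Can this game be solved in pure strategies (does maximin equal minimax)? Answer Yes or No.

No

Row minima: Up → 0, Down → -1; maximin = 0.
Column maxima: X → 9, Y → 11, Z → 9; minimax = 9.
0 ≠ 9, so no pure-strategy equilibrium exists.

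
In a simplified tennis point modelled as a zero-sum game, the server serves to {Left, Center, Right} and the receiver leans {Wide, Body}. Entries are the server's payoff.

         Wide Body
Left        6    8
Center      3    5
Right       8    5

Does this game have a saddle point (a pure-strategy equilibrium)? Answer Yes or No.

Row minima: Left → 6, Center → 3, Right → 5; maximin = 6.
Column maxima: Wide → 8, Body → 8; minimax = 8.
6 ≠ 8, so no pure-strategy equilibrium exists.

No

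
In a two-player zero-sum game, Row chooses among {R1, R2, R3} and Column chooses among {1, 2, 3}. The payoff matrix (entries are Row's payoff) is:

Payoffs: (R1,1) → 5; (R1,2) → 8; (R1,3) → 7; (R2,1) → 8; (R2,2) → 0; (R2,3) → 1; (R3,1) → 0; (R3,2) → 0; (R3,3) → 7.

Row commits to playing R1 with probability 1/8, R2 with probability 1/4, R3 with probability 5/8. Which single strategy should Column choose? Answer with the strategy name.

2

If Column plays 1, Row's expected payoff is (1/8)·5 + (1/4)·8 + (5/8)·0 = 21/8.
If Column plays 2, Row's expected payoff is (1/8)·8 + (1/4)·0 + (5/8)·0 = 1.
If Column plays 3, Row's expected payoff is (1/8)·7 + (1/4)·1 + (5/8)·7 = 11/2.
Column minimizes Row's payoff; the smallest is 1, so the best response is 2.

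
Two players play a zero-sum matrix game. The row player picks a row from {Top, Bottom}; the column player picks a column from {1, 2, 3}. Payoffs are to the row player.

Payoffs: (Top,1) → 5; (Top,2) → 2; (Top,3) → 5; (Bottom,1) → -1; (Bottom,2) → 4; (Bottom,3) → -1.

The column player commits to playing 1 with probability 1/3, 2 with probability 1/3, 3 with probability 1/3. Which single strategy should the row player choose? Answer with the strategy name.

Expected payoff of Top: (1/3)·5 + (1/3)·2 + (1/3)·5 = 4.
Expected payoff of Bottom: (1/3)·(-1) + (1/3)·4 + (1/3)·(-1) = 2/3.
The largest is 4, so the row player's best response is Top.

Top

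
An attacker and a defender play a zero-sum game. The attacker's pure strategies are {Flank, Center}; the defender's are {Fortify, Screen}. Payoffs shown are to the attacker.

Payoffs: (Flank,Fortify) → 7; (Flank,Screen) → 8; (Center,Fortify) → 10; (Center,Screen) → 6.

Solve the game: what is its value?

38/5

Row minima: Flank → 7, Center → 6; maximin = 7.
Column maxima: Fortify → 10, Screen → 8; minimax = 8.
7 ≠ 8, so there is no saddle point; optimal play is mixed.
Let the attacker play Flank with probability p. Expected payoff against Fortify: 7p + 10(1−p) = −3p + 10; against Screen: 8p + 6(1−p) = 2p + 6.
Setting these equal: −3p + 10 = 2p + 6 ⇒ −5p = -4 ⇒ p = 4/5, and the value is (-3)·(4/5) + 10 = 38/5.
For the defender: with q = P(Fortify), equating Flank's and Center's payoffs gives −q + 8 = 4q + 6 ⇒ q = 2/5.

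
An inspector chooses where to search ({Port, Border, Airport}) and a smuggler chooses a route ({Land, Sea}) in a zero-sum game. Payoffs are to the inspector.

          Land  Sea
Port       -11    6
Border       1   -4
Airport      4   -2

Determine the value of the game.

2/23

Row minima: Port → -11, Border → -4, Airport → -2; maximin = -2.
Column maxima: Land → 4, Sea → 6; minimax = 4.
-2 ≠ 4, so there is no saddle point; optimal play is mixed.
Border is strictly dominated by Airport, so the inspector never plays it.
On the remaining 2×2 (Port, Airport vs Land, Sea):
Let the inspector play Port with probability p. Expected payoff against Land: (-11)p + 4(1−p) = −15p + 4; against Sea: 6p + (-2)(1−p) = 8p − 2.
Setting these equal: −15p + 4 = 8p − 2 ⇒ −23p = -6 ⇒ p = 6/23, and the value is (-15)·(6/23) + 4 = 2/23.
For the smuggler: with q = P(Land), equating Port's and Airport's payoffs gives −17q + 6 = 6q − 2 ⇒ q = 8/23.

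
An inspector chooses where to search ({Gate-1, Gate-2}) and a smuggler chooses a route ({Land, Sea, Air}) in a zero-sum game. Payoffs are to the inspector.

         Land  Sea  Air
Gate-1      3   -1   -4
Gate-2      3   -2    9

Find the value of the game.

-17/14

Row minima: Gate-1 → -4, Gate-2 → -2; maximin = -2.
Column maxima: Land → 3, Sea → -1, Air → 9; minimax = -1.
-2 ≠ -1, so there is no saddle point; optimal play is mixed.
Land is strictly dominated by Sea (it gives the inspector strictly more in every row), so the smuggler never plays it.
On the remaining 2×2 (Gate-1, Gate-2 vs Sea, Air):
Let the inspector play Gate-1 with probability p. Expected payoff against Sea: (-1)p + (-2)(1−p) = p − 2; against Air: (-4)p + 9(1−p) = −13p + 9.
Setting these equal: p − 2 = −13p + 9 ⇒ 14p = 11 ⇒ p = 11/14, and the value is (1)·(11/14) − 2 = -17/14.
For the smuggler: with q = P(Sea), equating Gate-1's and Gate-2's payoffs gives 3q − 4 = −11q + 9 ⇒ q = 13/14.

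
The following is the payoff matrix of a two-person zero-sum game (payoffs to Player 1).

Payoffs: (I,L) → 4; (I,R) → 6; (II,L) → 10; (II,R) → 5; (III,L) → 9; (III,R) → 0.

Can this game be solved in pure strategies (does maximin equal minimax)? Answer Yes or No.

No

Row minima: I → 4, II → 5, III → 0; maximin = 5.
Column maxima: L → 10, R → 6; minimax = 6.
5 ≠ 6, so no pure-strategy equilibrium exists.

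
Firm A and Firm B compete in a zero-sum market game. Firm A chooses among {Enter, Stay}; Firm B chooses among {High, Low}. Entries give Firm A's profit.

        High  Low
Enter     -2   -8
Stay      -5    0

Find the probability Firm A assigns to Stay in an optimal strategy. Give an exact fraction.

6/11

Row minima: Enter → -8, Stay → -5; maximin = -5.
Column maxima: High → -2, Low → 0; minimax = -2.
-5 ≠ -2, so there is no saddle point; optimal play is mixed.
Let Firm A play Enter with probability p. Expected payoff against High: (-2)p + (-5)(1−p) = 3p − 5; against Low: (-8)p + 0(1−p) = −8p.
Setting these equal: 3p − 5 = −8p ⇒ 11p = 5 ⇒ p = 5/11, and the value is (3)·(5/11) − 5 = -40/11.
For Firm B: with q = P(High), equating Enter's and Stay's payoffs gives 6q − 8 = −5q ⇒ q = 8/11.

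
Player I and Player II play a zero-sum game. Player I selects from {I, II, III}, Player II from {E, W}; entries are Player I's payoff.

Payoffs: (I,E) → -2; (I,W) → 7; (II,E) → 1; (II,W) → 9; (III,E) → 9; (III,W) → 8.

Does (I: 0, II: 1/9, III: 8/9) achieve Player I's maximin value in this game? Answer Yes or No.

Against E this mix gives (1/9)·1 + (8/9)·9 = 73/9.
Against W this mix gives (1/9)·9 + (8/9)·8 = 73/9.
All of Player II's active replies (E, W) yield 73/9, and no column does worse for Player I. The mix makes Player II indifferent and guarantees 73/9, so it is optimal.

Yes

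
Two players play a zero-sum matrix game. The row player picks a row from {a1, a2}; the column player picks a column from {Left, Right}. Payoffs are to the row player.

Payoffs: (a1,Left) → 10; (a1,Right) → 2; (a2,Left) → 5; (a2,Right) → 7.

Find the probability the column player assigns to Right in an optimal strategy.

Row minima: a1 → 2, a2 → 5; maximin = 5.
Column maxima: Left → 10, Right → 7; minimax = 7.
5 ≠ 7, so there is no saddle point; optimal play is mixed.
Let the row player play a1 with probability p. Expected payoff against Left: 10p + 5(1−p) = 5p + 5; against Right: 2p + 7(1−p) = −5p + 7.
Setting these equal: 5p + 5 = −5p + 7 ⇒ 10p = 2 ⇒ p = 1/5, and the value is (5)·(1/5) + 5 = 6.
For the column player: with q = P(Left), equating a1's and a2's payoffs gives 8q + 2 = −2q + 7 ⇒ q = 1/2.

1/2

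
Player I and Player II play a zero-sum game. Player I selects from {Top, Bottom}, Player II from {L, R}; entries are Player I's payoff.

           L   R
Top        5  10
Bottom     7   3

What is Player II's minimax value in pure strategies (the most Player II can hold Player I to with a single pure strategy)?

Column maxima: L → 7, R → 10.
The smallest of these is 7.

7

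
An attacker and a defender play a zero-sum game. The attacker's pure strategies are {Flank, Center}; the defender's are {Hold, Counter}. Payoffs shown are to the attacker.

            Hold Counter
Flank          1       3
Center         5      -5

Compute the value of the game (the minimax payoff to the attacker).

5/3

Row minima: Flank → 1, Center → -5; maximin = 1.
Column maxima: Hold → 5, Counter → 3; minimax = 3.
1 ≠ 3, so there is no saddle point; optimal play is mixed.
Let the attacker play Flank with probability p. Expected payoff against Hold: 1p + 5(1−p) = −4p + 5; against Counter: 3p + (-5)(1−p) = 8p − 5.
Setting these equal: −4p + 5 = 8p − 5 ⇒ −12p = -10 ⇒ p = 5/6, and the value is (-4)·(5/6) + 5 = 5/3.
For the defender: with q = P(Hold), equating Flank's and Center's payoffs gives −2q + 3 = 10q − 5 ⇒ q = 2/3.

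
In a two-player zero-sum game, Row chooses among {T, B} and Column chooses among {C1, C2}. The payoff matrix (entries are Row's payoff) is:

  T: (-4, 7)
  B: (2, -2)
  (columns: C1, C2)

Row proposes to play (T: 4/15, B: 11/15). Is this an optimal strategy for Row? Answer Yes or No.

Yes

Against C1 this mix gives (4/15)·(-4) + (11/15)·2 = 2/5.
Against C2 this mix gives (4/15)·7 + (11/15)·(-2) = 2/5.
All of Column's active replies (C1, C2) yield 2/5, and no column does worse for Row. The mix makes Column indifferent and guarantees 2/5, so it is optimal.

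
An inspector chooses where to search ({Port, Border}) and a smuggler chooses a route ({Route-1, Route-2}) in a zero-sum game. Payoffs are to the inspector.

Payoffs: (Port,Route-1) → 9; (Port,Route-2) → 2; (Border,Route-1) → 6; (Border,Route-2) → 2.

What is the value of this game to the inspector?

Row minima: Port → 2, Border → 2; maximin = 2.
Column maxima: Route-1 → 9, Route-2 → 2; minimax = 2.
Since maximin = minimax = 2, there is a saddle point and the value is 2.

2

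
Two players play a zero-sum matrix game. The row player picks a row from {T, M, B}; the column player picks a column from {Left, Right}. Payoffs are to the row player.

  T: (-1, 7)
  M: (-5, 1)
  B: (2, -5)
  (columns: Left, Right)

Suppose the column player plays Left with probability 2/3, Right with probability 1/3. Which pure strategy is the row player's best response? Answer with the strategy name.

T

Expected payoff of T: (2/3)·(-1) + (1/3)·7 = 5/3.
Expected payoff of M: (2/3)·(-5) + (1/3)·1 = -3.
Expected payoff of B: (2/3)·2 + (1/3)·(-5) = -1/3.
The largest is 5/3, so the row player's best response is T.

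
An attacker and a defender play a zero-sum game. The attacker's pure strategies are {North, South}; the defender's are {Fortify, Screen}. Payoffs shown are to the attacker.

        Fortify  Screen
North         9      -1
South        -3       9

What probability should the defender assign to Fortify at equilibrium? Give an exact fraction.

Row minima: North → -1, South → -3; maximin = -1.
Column maxima: Fortify → 9, Screen → 9; minimax = 9.
-1 ≠ 9, so there is no saddle point; optimal play is mixed.
Let the attacker play North with probability p. Expected payoff against Fortify: 9p + (-3)(1−p) = 12p − 3; against Screen: (-1)p + 9(1−p) = −10p + 9.
Setting these equal: 12p − 3 = −10p + 9 ⇒ 22p = 12 ⇒ p = 6/11, and the value is (12)·(6/11) − 3 = 39/11.
For the defender: with q = P(Fortify), equating North's and South's payoffs gives 10q − 1 = −12q + 9 ⇒ q = 5/11.

5/11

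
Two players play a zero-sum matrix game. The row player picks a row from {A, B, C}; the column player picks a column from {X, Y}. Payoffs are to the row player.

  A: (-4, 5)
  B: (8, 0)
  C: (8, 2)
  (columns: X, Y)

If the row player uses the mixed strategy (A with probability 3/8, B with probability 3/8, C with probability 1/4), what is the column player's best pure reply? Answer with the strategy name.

Y

If the column player plays X, the row player's expected payoff is (3/8)·(-4) + (3/8)·8 + (1/4)·8 = 7/2.
If the column player plays Y, the row player's expected payoff is (3/8)·5 + (3/8)·0 + (1/4)·2 = 19/8.
The column player minimizes the row player's payoff; the smallest is 19/8, so the best response is Y.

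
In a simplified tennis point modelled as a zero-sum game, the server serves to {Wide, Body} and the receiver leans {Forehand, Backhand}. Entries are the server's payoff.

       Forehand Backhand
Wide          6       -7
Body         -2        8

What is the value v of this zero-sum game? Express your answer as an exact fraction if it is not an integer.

34/23

Row minima: Wide → -7, Body → -2; maximin = -2.
Column maxima: Forehand → 6, Backhand → 8; minimax = 6.
-2 ≠ 6, so there is no saddle point; optimal play is mixed.
Let the server play Wide with probability p. Expected payoff against Forehand: 6p + (-2)(1−p) = 8p − 2; against Backhand: (-7)p + 8(1−p) = −15p + 8.
Setting these equal: 8p − 2 = −15p + 8 ⇒ 23p = 10 ⇒ p = 10/23, and the value is (8)·(10/23) − 2 = 34/23.
For the receiver: with q = P(Forehand), equating Wide's and Body's payoffs gives 13q − 7 = −10q + 8 ⇒ q = 15/23.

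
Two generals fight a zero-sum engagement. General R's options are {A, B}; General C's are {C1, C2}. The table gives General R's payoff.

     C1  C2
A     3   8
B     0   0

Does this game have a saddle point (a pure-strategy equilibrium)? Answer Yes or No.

Row minima: A → 3, B → 0; maximin = 3.
Column maxima: C1 → 3, C2 → 8; minimax = 3.
maximin = minimax = 3, so a saddle point exists.

Yes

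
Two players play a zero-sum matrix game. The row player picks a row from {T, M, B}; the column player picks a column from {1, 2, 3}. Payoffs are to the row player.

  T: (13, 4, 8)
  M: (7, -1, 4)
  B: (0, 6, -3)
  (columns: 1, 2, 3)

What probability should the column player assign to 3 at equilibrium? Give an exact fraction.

2/13

Row minima: T → 4, M → -1, B → -3; maximin = 4.
Column maxima: 1 → 13, 2 → 6, 3 → 8; minimax = 6.
4 ≠ 6, so there is no saddle point; optimal play is mixed.
M is strictly dominated by T, so the row player never plays it.
1 is strictly dominated by 3 (it gives the row player strictly more in every row), so the column player never plays it.
On the remaining 2×2 (T, B vs 2, 3):
Let the row player play T with probability p. Expected payoff against 2: 4p + 6(1−p) = −2p + 6; against 3: 8p + (-3)(1−p) = 11p − 3.
Setting these equal: −2p + 6 = 11p − 3 ⇒ −13p = -9 ⇒ p = 9/13, and the value is (-2)·(9/13) + 6 = 60/13.
For the column player: with q = P(2), equating T's and B's payoffs gives −4q + 8 = 9q − 3 ⇒ q = 11/13.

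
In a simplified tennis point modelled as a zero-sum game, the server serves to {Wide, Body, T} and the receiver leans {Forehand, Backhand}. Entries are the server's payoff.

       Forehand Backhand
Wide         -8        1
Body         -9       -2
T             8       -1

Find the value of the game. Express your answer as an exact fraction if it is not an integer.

Row minima: Wide → -8, Body → -9, T → -1; maximin = -1.
Column maxima: Forehand → 8, Backhand → 1; minimax = 1.
-1 ≠ 1, so there is no saddle point; optimal play is mixed.
Body is strictly dominated by Wide, so the server never plays it.
On the remaining 2×2 (Wide, T vs Forehand, Backhand):
Let the server play Wide with probability p. Expected payoff against Forehand: (-8)p + 8(1−p) = −16p + 8; against Backhand: 1p + (-1)(1−p) = 2p − 1.
Setting these equal: −16p + 8 = 2p − 1 ⇒ −18p = -9 ⇒ p = 1/2, and the value is (-16)·(1/2) + 8 = 0.
For the receiver: with q = P(Forehand), equating Wide's and T's payoffs gives −9q + 1 = 9q − 1 ⇒ q = 1/9.

0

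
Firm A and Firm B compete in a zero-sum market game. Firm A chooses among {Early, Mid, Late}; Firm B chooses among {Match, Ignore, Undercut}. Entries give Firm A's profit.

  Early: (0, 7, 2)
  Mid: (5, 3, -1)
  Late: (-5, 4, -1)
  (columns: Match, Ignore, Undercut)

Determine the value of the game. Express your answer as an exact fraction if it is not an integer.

Row minima: Early → 0, Mid → -1, Late → -5; maximin = 0.
Column maxima: Match → 5, Ignore → 7, Undercut → 2; minimax = 2.
0 ≠ 2, so there is no saddle point; optimal play is mixed.
Late is strictly dominated by Early, so Firm A never plays it.
Ignore is strictly dominated by Undercut (it gives Firm A strictly more in every row), so Firm B never plays it.
On the remaining 2×2 (Early, Mid vs Match, Undercut):
Let Firm A play Early with probability p. Expected payoff against Match: 0p + 5(1−p) = −5p + 5; against Undercut: 2p + (-1)(1−p) = 3p − 1.
Setting these equal: −5p + 5 = 3p − 1 ⇒ −8p = -6 ⇒ p = 3/4, and the value is (-5)·(3/4) + 5 = 5/4.
For Firm B: with q = P(Match), equating Early's and Mid's payoffs gives −2q + 2 = 6q − 1 ⇒ q = 3/8.

5/4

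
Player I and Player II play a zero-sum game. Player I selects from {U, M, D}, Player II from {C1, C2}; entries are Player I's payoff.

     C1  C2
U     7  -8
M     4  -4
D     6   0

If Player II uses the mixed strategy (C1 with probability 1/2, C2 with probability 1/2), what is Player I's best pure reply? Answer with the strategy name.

D

Expected payoff of U: (1/2)·7 + (1/2)·(-8) = -1/2.
Expected payoff of M: (1/2)·4 + (1/2)·(-4) = 0.
Expected payoff of D: (1/2)·6 + (1/2)·0 = 3.
The largest is 3, so Player I's best response is D.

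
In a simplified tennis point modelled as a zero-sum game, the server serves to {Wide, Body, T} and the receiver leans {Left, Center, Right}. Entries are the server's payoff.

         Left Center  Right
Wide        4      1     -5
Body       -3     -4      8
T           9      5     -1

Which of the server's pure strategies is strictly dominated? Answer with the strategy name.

T gives a strictly higher payoff than Wide against every column: 9 > 4, 5 > 1, -1 > -5.
So Wide is strictly dominated and the server never plays it.

Wide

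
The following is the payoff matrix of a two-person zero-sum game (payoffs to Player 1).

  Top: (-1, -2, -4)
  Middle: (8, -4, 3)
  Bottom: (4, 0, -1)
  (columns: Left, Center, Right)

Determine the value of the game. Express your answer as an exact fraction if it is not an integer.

-1/2

Row minima: Top → -4, Middle → -4, Bottom → -1; maximin = -1.
Column maxima: Left → 8, Center → 0, Right → 3; minimax = 0.
-1 ≠ 0, so there is no saddle point; optimal play is mixed.
Top is strictly dominated by Bottom, so Player 1 never plays it.
Left is strictly dominated by Center (it gives Player 1 strictly more in every row), so Player 2 never plays it.
On the remaining 2×2 (Middle, Bottom vs Center, Right):
Let Player 1 play Middle with probability p. Expected payoff against Center: (-4)p + 0(1−p) = −4p; against Right: 3p + (-1)(1−p) = 4p − 1.
Setting these equal: −4p = 4p − 1 ⇒ −8p = -1 ⇒ p = 1/8, and the value is (-4)·(1/8) = -1/2.
For Player 2: with q = P(Center), equating Middle's and Bottom's payoffs gives −7q + 3 = q − 1 ⇒ q = 1/2.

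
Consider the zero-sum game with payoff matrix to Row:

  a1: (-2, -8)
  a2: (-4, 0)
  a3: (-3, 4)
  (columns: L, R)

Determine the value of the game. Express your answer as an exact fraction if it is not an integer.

-32/13

Row minima: a1 → -8, a2 → -4, a3 → -3; maximin = -3.
Column maxima: L → -2, R → 4; minimax = -2.
-3 ≠ -2, so there is no saddle point; optimal play is mixed.
a2 is strictly dominated by a3, so Row never plays it.
On the remaining 2×2 (a1, a3 vs L, R):
Let Row play a1 with probability p. Expected payoff against L: (-2)p + (-3)(1−p) = p − 3; against R: (-8)p + 4(1−p) = −12p + 4.
Setting these equal: p − 3 = −12p + 4 ⇒ 13p = 7 ⇒ p = 7/13, and the value is (1)·(7/13) − 3 = -32/13.
For Column: with q = P(L), equating a1's and a3's payoffs gives 6q − 8 = −7q + 4 ⇒ q = 12/13.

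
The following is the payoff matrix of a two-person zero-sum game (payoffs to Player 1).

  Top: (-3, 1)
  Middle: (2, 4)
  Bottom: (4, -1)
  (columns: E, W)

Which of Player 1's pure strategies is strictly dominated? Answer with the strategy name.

Top

Middle gives a strictly higher payoff than Top against every column: 2 > -3, 4 > 1.
So Top is strictly dominated and Player 1 never plays it.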